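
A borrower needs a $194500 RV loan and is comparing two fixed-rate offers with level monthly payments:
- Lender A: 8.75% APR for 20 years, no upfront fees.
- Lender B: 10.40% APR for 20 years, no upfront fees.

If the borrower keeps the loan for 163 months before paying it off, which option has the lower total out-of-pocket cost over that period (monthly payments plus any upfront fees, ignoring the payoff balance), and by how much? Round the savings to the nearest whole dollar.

Lender A by $34,227

Lender A: at 8.75% the monthly rate is 0.0072917, so the payment is 194,500 × 0.0072917 / (1 − 1.0072917^−240) = $1,718.82.
Lender B: monthly rate = 10.4%/12 = 0.0086667; payment = 194,500 × 0.0086667 / (1 − (1+0.0086667)^−240) = $1,928.80.
Over 163 months: Lender A costs 163 × $1,718.82 = $280,167.66; Lender B costs 163 × $1,928.80 = $314,394.40.
Lender A is cheaper by $314,394.40 − $280,167.66 = $34,226.74.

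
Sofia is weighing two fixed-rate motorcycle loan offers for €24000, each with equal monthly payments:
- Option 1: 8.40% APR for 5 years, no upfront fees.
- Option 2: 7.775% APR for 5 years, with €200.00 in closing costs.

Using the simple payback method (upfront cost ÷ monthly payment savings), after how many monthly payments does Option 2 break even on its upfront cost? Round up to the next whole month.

28 months

Option 1: at 8.40% the monthly rate is 0.0070000, so the payment is 24,000 × 0.0070000 / (1 − 1.0070000^−60) = €491.24.
Option 2: monthly rate = 7.775%/12 = 0.0064792; payment = 24,000 × 0.0064792 / (1 − (1+0.0064792)^−60) = €484.05.
Monthly savings = €491.24 − €484.05 = €7.19.
Break-even = €200.00 / €7.19 = 27.82 → 28 months.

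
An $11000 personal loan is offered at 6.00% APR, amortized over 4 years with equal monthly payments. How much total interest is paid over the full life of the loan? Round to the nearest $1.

$1,400

Monthly rate = 6%/12 = 0.0050000; payment = 11,000 × 0.0050000 / (1 − (1+0.0050000)^−48) = $258.34.
Total paid = 48 × $258.34 = $12,400.32; interest = $12,400.32 − $11,000 = $1,400.32.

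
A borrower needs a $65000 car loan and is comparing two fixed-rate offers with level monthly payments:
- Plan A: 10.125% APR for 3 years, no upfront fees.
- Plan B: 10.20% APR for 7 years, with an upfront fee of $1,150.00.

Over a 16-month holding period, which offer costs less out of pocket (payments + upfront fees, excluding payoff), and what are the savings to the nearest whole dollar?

Plan B by $15,096

Plan A: at 10.125% the monthly rate is 0.0084375, so the payment is 65,000 × 0.0084375 / (1 − 1.0084375^−36) = $2,101.18.
Plan B: monthly rate = 10.2%/12 = 0.0085000; payment = 65,000 × 0.0085000 / (1 − (1+0.0085000)^−84) = $1,085.81.
Over 16 months: Plan A costs 16 × $2,101.18 = $33,618.88; Plan B costs 16 × $1,085.81 + $1,150.00 = $18,522.96.
Plan B is cheaper by $33,618.88 − $18,522.96 = $15,095.92.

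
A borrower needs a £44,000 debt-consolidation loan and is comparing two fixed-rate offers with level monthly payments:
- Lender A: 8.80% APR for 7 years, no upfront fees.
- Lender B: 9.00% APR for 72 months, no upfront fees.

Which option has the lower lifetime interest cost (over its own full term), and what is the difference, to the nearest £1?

Lender A: at 8.80% the monthly rate is 0.0073333, so the payment is 44,000 × 0.0073333 / (1 − 1.0073333^−84) = £703.46.
Total interest on Lender A = 84 × £703.46 − £44,000 = £15,090.64.
Lender B: monthly rate = 9%/12 = 0.0075000; payment = 44,000 × 0.0075000 / (1 − (1+0.0075000)^−72) = £793.12.
Total interest on Lender B = 72 × £793.12 − £44,000 = £13,104.64.
Lender B is lower by £1,986.00.

Lender B by £1,986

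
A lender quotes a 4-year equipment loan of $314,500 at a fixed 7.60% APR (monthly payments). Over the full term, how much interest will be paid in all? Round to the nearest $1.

$51,210

At 7.60% the monthly rate is 0.0063333, so the payment is 314,500 × 0.0063333 / (1 − 1.0063333^−48) = $7,618.95.
Total paid = 48 × $7,618.95 = $365,709.60; interest = $365,709.60 − $314,500 = $51,209.60.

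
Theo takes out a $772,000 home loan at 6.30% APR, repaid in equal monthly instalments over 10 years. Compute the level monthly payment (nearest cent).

$8,687.55

Monthly rate = 6.3%/12 = 0.0052500; payment = 772,000 × 0.0052500 / (1 − (1+0.0052500)^−120) = $8,687.55.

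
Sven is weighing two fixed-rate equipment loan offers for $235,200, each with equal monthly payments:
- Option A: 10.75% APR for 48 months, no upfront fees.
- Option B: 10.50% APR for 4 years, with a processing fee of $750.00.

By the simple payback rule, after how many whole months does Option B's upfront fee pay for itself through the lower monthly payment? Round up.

27 months

Option A: at 10.75% the monthly rate is 0.0089583, so the payment is 235,200 × 0.0089583 / (1 − 1.0089583^−48) = $6,050.35.
Option B: monthly rate = 10.5%/12 = 0.0087500; payment = 235,200 × 0.0087500 / (1 − (1+0.0087500)^−48) = $6,021.91.
Monthly savings = $6,050.35 − $6,021.91 = $28.44.
Break-even = $750.00 / $28.44 = 26.37 → 27 months.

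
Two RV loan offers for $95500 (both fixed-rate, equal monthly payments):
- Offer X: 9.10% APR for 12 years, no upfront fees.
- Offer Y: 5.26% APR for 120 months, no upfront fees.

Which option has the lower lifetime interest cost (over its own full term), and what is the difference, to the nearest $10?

Offer X: monthly rate = 9.1%/12 = 0.0075833; payment = 95,500 × 0.0075833 / (1 − (1+0.0075833)^−144) = $1,092.20.
Total interest on Offer X = 144 × $1,092.20 − $95,500 = $61,776.80.
Offer Y: monthly rate = 5.26%/12 = 0.0043833; payment = 95,500 × 0.0043833 / (1 − (1+0.0043833)^−120) = $1,025.11.
Total interest on Offer Y = 120 × $1,025.11 − $95,500 = $27,513.20.
Offer Y is lower by $34,263.60.

Offer Y by $34,260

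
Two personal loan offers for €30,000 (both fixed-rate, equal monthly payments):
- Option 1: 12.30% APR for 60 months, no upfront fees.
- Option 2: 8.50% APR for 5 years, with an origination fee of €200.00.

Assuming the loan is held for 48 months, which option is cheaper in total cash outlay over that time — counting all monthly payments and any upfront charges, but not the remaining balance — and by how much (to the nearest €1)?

Option 2 by €2,507

Option 1: monthly rate = 12.3%/12 = 0.0102500; payment = 30,000 × 0.0102500 / (1 − (1+0.0102500)^−60) = €671.89.
Option 2: at 8.50% the monthly rate is 0.0070833, so the payment is 30,000 × 0.0070833 / (1 − 1.0070833^−60) = €615.50.
Over 48 months: Option 1 costs 48 × €671.89 = €32,250.72; Option 2 costs 48 × €615.50 + €200.00 = €29,744.00.
Option 2 is cheaper by €32,250.72 − €29,744.00 = €2,506.72.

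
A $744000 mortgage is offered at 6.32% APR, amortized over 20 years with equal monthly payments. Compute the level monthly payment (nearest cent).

At 6.32% the monthly rate is 0.0052667, so the payment is 744,000 × 0.0052667 / (1 − 1.0052667^−240) = $5,468.50.

$5,468.50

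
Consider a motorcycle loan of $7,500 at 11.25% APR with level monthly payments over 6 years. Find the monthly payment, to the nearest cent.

At 11.25% the monthly rate is 0.0093750, so the payment is 7,500 × 0.0093750 / (1 − 1.0093750^−72) = $143.72.

$143.72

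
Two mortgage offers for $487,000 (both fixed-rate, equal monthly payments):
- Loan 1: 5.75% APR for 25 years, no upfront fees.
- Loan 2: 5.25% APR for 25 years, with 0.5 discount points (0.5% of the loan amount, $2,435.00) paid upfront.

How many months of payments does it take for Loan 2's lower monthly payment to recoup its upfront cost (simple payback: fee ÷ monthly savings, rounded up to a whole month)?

Loan 1: monthly rate = 5.75%/12 = 0.0047917; payment = 487,000 × 0.0047917 / (1 − (1+0.0047917)^−300) = $3,063.75.
Loan 2: at 5.25% the monthly rate is 0.0043750, so the payment is 487,000 × 0.0043750 / (1 − 1.0043750^−300) = $2,918.34.
Monthly savings = $3,063.75 − $2,918.34 = $145.41.
Break-even = $2,435.00 / $145.41 = 16.75 → 17 months.

17 months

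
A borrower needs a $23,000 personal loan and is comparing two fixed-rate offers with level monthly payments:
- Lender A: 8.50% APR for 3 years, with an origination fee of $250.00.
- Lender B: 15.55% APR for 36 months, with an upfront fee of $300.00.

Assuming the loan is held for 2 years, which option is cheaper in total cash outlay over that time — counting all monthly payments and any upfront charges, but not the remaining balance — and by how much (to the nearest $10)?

Lender A by $1,910

Lender A: at 8.50% the monthly rate is 0.0070833, so the payment is 23,000 × 0.0070833 / (1 − 1.0070833^−36) = $726.05.
Lender B: at 15.55% the monthly rate is 0.0129583, so the payment is 23,000 × 0.0129583 / (1 − 1.0129583^−36) = $803.51.
Over 24 months: Lender A costs 24 × $726.05 + $250.00 = $17,675.20; Lender B costs 24 × $803.51 + $300.00 = $19,584.24.
Lender A is cheaper by $19,584.24 − $17,675.20 = $1,909.04.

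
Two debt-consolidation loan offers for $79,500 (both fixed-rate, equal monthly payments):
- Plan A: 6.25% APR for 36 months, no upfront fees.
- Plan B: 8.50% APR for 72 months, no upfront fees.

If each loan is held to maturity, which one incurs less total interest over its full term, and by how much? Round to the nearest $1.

Plan A by $14,371

Plan A: monthly rate = 6.25%/12 = 0.0052083; payment = 79,500 × 0.0052083 / (1 − (1+0.0052083)^−36) = $2,427.56.
Total interest on Plan A = 36 × $2,427.56 − $79,500 = $7,892.16.
Plan B: monthly rate = 8.5%/12 = 0.0070833; payment = 79,500 × 0.0070833 / (1 − (1+0.0070833)^−72) = $1,413.38.
Total interest on Plan B = 72 × $1,413.38 − $79,500 = $22,263.36.
Plan A is lower by $14,371.20.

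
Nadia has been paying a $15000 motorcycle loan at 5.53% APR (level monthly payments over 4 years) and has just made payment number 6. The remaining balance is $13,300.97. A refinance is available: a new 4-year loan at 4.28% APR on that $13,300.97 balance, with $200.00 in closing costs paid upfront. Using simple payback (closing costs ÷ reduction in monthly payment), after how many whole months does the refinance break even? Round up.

5 months

Current payment = 15,000 × 5.53%/12 / (1 − (1+0.0046083)^−48) = $349.05.
Refinanced payment = 13,300.97 × 0.0035667 / (1 − (1+0.0035667)^−48) = $301.99.
Monthly savings = $349.05 − $301.99 = $47.06.
Break-even = $200.00 / $47.06 = 4.25 → 5 months.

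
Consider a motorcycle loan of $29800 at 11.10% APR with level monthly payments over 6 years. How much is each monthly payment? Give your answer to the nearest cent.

At 11.10% the monthly rate is 0.0092500, so the payment is 29,800 × 0.0092500 / (1 − 1.0092500^−72) = $568.74.

$568.74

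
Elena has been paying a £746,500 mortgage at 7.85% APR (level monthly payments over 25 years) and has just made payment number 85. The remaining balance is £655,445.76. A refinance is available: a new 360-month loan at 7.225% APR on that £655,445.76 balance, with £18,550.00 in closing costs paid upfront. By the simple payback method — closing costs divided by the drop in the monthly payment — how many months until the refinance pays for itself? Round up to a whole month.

Current payment = 746,500 × 7.85%/12 / (1 − (1+0.0065417)^−300) = £5,687.63.
Refinanced payment = 655,445.76 × 0.0060208 / (1 − (1+0.0060208)^−360) = £4,460.19.
Monthly savings = £5,687.63 − £4,460.19 = £1,227.44.
Break-even = £18,550.00 / £1,227.44 = 15.11 → 16 months.

16 months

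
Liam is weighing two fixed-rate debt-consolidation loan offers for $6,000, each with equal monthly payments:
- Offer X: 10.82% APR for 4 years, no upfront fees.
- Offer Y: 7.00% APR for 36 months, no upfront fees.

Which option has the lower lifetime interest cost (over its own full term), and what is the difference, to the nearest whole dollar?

Offer X: at 10.82% the monthly rate is 0.0090167, so the payment is 6,000 × 0.0090167 / (1 − 1.0090167^−48) = $154.55.
Total interest on Offer X = 48 × $154.55 − $6,000 = $1,418.40.
Offer Y: at 7.00% the monthly rate is 0.0058333, so the payment is 6,000 × 0.0058333 / (1 − 1.0058333^−36) = $185.26.
Total interest on Offer Y = 36 × $185.26 − $6,000 = $669.36.
Offer Y is lower by $749.04.

Offer Y by $749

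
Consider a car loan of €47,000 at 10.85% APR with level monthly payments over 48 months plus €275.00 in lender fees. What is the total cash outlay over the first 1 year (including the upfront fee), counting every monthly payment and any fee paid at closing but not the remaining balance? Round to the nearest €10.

€14,810

Monthly rate = 10.85%/12 = 0.0090417; payment = 47,000 × 0.0090417 / (1 − (1+0.0090417)^−48) = €1,211.32.
Total outlay = 12 × €1,211.32 + €275.00 = €14,810.84.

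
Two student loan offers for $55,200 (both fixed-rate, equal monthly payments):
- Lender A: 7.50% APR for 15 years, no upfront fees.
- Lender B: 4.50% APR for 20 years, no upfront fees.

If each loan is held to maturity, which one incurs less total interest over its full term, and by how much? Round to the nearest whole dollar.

Lender B by $8,295

Lender A: monthly rate = 7.5%/12 = 0.0062500; payment = 55,200 × 0.0062500 / (1 − (1+0.0062500)^−180) = $511.71.
Total interest on Lender A = 180 × $511.71 − $55,200 = $36,907.80.
Lender B: at 4.50% the monthly rate is 0.0037500, so the payment is 55,200 × 0.0037500 / (1 − 1.0037500^−240) = $349.22.
Total interest on Lender B = 240 × $349.22 − $55,200 = $28,612.80.
Lender B is lower by $8,295.00.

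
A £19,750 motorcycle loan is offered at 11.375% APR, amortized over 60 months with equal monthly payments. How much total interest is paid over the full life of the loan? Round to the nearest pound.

Monthly rate = 11.375%/12 = 0.0094792; payment = 19,750 × 0.0094792 / (1 − (1+0.0094792)^−60) = £433.12.
Total paid = 60 × £433.12 = £25,987.20; interest = £25,987.20 − £19,750 = £6,237.20.

£6,237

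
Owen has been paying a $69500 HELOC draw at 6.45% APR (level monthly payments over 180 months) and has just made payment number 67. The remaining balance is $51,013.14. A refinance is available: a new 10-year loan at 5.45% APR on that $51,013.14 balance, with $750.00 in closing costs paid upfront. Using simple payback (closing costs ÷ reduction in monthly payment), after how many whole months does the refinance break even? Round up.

Current payment = 69,500 × 6.45%/12 / (1 − (1+0.0053750)^−180) = $603.51.
Refinanced payment = 51,013.14 × 0.0045417 / (1 − (1+0.0045417)^−120) = $552.36.
Monthly savings = $603.51 − $552.36 = $51.15.
Break-even = $750.00 / $51.15 = 14.66 → 15 months.

15 months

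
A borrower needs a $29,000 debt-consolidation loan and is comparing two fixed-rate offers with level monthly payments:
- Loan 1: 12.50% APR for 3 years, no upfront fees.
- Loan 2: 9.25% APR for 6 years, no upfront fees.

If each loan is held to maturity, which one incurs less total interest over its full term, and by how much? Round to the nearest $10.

Loan 1: at 12.50% the monthly rate is 0.0104167, so the payment is 29,000 × 0.0104167 / (1 − 1.0104167^−36) = $970.16.
Total interest on Loan 1 = 36 × $970.16 − $29,000 = $5,925.76.
Loan 2: at 9.25% the monthly rate is 0.0077083, so the payment is 29,000 × 0.0077083 / (1 − 1.0077083^−72) = $526.35.
Total interest on Loan 2 = 72 × $526.35 − $29,000 = $8,897.20.
Loan 1 is lower by $2,971.44.

Loan 1 by $2,970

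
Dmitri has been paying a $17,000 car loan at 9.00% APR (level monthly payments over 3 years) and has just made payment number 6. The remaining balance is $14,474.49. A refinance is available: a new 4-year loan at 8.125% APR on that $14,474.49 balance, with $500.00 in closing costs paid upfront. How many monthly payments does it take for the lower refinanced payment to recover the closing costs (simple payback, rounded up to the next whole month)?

3 months

Current payment = 17,000 × 9%/12 / (1 − (1+0.0075000)^−36) = $540.60.
Refinanced payment = 14,474.49 × 0.0067708 / (1 − (1+0.0067708)^−48) = $354.21.
Monthly savings = $540.60 − $354.21 = $186.39.
Break-even = $500.00 / $186.39 = 2.68 → 3 months.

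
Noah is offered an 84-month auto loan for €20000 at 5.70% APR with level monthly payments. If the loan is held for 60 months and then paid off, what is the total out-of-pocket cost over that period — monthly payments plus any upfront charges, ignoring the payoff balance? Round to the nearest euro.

Monthly rate = 5.7%/12 = 0.0047500; payment = 20,000 × 0.0047500 / (1 − (1+0.0047500)^−84) = €289.30.
Total outlay = 60 × €289.30 = €17,358.00.

€17,358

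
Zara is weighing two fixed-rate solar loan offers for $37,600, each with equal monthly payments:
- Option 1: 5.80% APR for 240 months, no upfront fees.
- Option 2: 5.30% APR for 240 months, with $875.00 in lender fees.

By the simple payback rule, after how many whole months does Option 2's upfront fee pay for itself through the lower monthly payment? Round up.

Option 1: at 5.80% the monthly rate is 0.0048333, so the payment is 37,600 × 0.0048333 / (1 − 1.0048333^−240) = $265.06.
Option 2: at 5.30% the monthly rate is 0.0044167, so the payment is 37,600 × 0.0044167 / (1 − 1.0044167^−240) = $254.42.
Monthly savings = $265.06 − $254.42 = $10.64.
Break-even = $875.00 / $10.64 = 82.24 → 83 months.

83 months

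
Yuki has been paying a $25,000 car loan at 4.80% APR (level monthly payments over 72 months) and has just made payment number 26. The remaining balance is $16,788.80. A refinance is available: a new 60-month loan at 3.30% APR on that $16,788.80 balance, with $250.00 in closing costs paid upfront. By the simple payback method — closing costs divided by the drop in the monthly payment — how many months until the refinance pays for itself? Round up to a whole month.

Current payment = 25,000 × 4.8%/12 / (1 − (1+0.0040000)^−72) = $400.31.
Refinanced payment = 16,788.80 × 0.0027500 / (1 − (1+0.0027500)^−60) = $303.92.
Monthly savings = $400.31 − $303.92 = $96.39.
Break-even = $250.00 / $96.39 = 2.59 → 3 months.

3 months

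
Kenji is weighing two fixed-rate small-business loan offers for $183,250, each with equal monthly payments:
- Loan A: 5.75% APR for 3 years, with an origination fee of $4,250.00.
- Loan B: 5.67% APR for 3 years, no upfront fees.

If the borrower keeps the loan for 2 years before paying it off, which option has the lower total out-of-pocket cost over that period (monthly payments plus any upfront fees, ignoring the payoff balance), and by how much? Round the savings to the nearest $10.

Loan A: at 5.75% the monthly rate is 0.0047917, so the payment is 183,250 × 0.0047917 / (1 − 1.0047917^−36) = $5,554.09.
Loan B: monthly rate = 5.67%/12 = 0.0047250; payment = 183,250 × 0.0047250 / (1 − (1+0.0047250)^−36) = $5,547.46.
Over 24 months: Loan A costs 24 × $5,554.09 + $4,250.00 = $137,548.16; Loan B costs 24 × $5,547.46 = $133,139.04.
Loan B is cheaper by $137,548.16 − $133,139.04 = $4,409.12.

Loan B by $4,410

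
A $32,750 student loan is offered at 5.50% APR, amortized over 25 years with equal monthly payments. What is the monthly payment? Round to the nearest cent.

At 5.50% the monthly rate is 0.0045833, so the payment is 32,750 × 0.0045833 / (1 − 1.0045833^−300) = $201.11.

$201.11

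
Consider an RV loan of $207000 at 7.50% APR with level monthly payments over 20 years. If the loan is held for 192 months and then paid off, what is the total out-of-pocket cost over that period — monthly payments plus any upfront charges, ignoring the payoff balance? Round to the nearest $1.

$320,175

Monthly rate = 7.5%/12 = 0.0062500; payment = 207,000 × 0.0062500 / (1 − (1+0.0062500)^−240) = $1,667.58.
Total outlay = 192 × $1,667.58 = $320,175.36.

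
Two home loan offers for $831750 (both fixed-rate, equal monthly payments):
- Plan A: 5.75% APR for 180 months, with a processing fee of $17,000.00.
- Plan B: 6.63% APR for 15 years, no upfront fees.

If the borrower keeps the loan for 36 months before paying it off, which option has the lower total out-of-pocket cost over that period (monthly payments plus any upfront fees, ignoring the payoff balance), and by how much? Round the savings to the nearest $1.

Plan A: at 5.75% the monthly rate is 0.0047917, so the payment is 831,750 × 0.0047917 / (1 − 1.0047917^−180) = $6,906.94.
Plan B: at 6.63% the monthly rate is 0.0055250, so the payment is 831,750 × 0.0055250 / (1 − 1.0055250^−180) = $7,305.01.
Over 36 months: Plan A costs 36 × $6,906.94 + $17,000.00 = $265,649.84; Plan B costs 36 × $7,305.01 = $262,980.36.
Plan B is cheaper by $265,649.84 − $262,980.36 = $2,669.48.

Plan B by $2,669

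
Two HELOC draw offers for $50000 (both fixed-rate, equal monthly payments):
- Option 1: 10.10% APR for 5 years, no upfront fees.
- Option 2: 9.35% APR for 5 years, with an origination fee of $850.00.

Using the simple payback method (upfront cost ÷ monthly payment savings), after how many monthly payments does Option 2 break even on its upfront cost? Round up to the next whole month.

47 months

Option 1: at 10.10% the monthly rate is 0.0084167, so the payment is 50,000 × 0.0084167 / (1 − 1.0084167^−60) = $1,064.81.
Option 2: at 9.35% the monthly rate is 0.0077917, so the payment is 50,000 × 0.0077917 / (1 − 1.0077917^−60) = $1,046.43.
Monthly savings = $1,064.81 − $1,046.43 = $18.38.
Break-even = $850.00 / $18.38 = 46.25 → 47 months.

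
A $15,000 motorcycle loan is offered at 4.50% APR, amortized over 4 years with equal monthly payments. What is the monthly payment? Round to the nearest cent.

$342.05

Monthly rate = 4.5%/12 = 0.0037500; payment = 15,000 × 0.0037500 / (1 − (1+0.0037500)^−48) = $342.05.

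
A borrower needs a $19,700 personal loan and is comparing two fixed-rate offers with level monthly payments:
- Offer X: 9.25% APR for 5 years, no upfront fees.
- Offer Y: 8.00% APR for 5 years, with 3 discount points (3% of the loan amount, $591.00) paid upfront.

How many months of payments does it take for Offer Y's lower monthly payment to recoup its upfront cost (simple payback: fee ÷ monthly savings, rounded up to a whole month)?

50 months

Offer X: monthly rate = 9.25%/12 = 0.0077083; payment = 19,700 × 0.0077083 / (1 − (1+0.0077083)^−60) = $411.33.
Offer Y: monthly rate = 8%/12 = 0.0066667; payment = 19,700 × 0.0066667 / (1 − (1+0.0066667)^−60) = $399.44.
Monthly savings = $411.33 − $399.44 = $11.89.
Break-even = $591.00 / $11.89 = 49.71 → 50 months.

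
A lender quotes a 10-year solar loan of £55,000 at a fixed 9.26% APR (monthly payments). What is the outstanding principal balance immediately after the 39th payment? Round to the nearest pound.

£42,313

With monthly rate i = 9.26%/12 = 0.0077167, the balance after k of n payments is P · [(1+i)^n − (1+i)^k] / [(1+i)^n − 1].
(1+0.0077167)^120 = 2.51543426 and (1+0.0077167)^39 = 1.34958181, so the balance is 55,000 × (2.51543426 − 1.34958181) / (2.51543426 − 1) = £42,312.55.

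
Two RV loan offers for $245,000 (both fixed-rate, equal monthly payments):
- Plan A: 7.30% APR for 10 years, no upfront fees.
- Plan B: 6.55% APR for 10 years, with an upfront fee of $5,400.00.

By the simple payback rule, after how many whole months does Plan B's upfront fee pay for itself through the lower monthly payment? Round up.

58 months

Plan A: monthly rate = 7.3%/12 = 0.0060833; payment = 245,000 × 0.0060833 / (1 − (1+0.0060833)^−120) = $2,882.68.
Plan B: monthly rate = 6.55%/12 = 0.0054583; payment = 245,000 × 0.0054583 / (1 − (1+0.0054583)^−120) = $2,788.16.
Monthly savings = $2,882.68 − $2,788.16 = $94.52.
Break-even = $5,400.00 / $94.52 = 57.13 → 58 months.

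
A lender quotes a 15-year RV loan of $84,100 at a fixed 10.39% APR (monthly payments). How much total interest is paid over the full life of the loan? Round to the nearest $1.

$82,204

Monthly rate = 10.39%/12 = 0.0086583; payment = 84,100 × 0.0086583 / (1 − (1+0.0086583)^−180) = $923.91.
Total paid = 180 × $923.91 = $166,303.80; interest = $166,303.80 − $84,100 = $82,203.80.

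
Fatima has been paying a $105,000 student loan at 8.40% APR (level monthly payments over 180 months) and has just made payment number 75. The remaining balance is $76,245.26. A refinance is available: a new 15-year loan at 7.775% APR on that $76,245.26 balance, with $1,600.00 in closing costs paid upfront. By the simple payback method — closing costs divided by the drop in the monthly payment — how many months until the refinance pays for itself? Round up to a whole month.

6 months

Current payment = 105,000 × 8.4%/12 / (1 − (1+0.0070000)^−180) = $1,027.83.
Refinanced payment = 76,245.26 × 0.0064792 / (1 − (1+0.0064792)^−180) = $718.77.
Monthly savings = $1,027.83 − $718.77 = $309.06.
Break-even = $1,600.00 / $309.06 = 5.18 → 6 months.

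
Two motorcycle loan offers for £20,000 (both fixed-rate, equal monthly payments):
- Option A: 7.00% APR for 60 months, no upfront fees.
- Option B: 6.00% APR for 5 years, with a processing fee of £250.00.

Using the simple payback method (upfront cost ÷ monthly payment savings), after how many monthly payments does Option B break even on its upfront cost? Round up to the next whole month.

Option A: at 7.00% the monthly rate is 0.0058333, so the payment is 20,000 × 0.0058333 / (1 − 1.0058333^−60) = £396.02.
Option B: at 6.00% the monthly rate is 0.0050000, so the payment is 20,000 × 0.0050000 / (1 − 1.0050000^−60) = £386.66.
Monthly savings = £396.02 − £386.66 = £9.36.
Break-even = £250.00 / £9.36 = 26.71 → 27 months.

27 months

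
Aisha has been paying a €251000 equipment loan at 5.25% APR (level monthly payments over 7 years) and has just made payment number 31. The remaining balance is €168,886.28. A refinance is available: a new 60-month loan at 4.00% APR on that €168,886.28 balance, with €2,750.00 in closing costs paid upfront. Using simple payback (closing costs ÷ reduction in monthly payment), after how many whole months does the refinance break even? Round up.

Current payment = 251,000 × 5.25%/12 / (1 − (1+0.0043750)^−84) = €3,577.17.
Refinanced payment = 168,886.28 × 0.0033333 / (1 − (1+0.0033333)^−60) = €3,110.30.
Monthly savings = €3,577.17 − €3,110.30 = €466.87.
Break-even = €2,750.00 / €466.87 = 5.89 → 6 months.

6 months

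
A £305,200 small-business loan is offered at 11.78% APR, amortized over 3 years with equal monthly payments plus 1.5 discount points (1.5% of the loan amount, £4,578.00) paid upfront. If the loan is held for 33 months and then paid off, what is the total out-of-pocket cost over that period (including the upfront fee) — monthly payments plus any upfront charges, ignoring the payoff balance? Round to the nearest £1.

At 11.78% the monthly rate is 0.0098167, so the payment is 305,200 × 0.0098167 / (1 − 1.0098167^−36) = £10,104.97.
Total outlay = 33 × £10,104.97 + £4,578.00 = £338,042.01.

£338,042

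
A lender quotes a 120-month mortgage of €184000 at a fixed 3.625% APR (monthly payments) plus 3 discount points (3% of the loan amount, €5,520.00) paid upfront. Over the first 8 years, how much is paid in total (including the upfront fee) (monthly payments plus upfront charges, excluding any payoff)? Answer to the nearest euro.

At 3.625% the monthly rate is 0.0030208, so the payment is 184,000 × 0.0030208 / (1 − 1.0030208^−120) = €1,830.29.
Total outlay = 96 × €1,830.29 + €5,520.00 = €181,227.84.

€181,228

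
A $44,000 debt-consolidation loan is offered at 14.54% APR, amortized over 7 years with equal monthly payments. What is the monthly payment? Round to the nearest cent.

$837.74

At 14.54% the monthly rate is 0.0121167, so the payment is 44,000 × 0.0121167 / (1 − 1.0121167^−84) = $837.74.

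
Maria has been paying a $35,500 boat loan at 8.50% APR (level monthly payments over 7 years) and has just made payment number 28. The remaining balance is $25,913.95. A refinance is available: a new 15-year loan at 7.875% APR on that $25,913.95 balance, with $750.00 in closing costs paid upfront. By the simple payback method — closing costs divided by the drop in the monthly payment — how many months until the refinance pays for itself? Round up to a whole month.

Current payment = 35,500 × 8.5%/12 / (1 − (1+0.0070833)^−84) = $562.20.
Refinanced payment = 25,913.95 × 0.0065625 / (1 − (1+0.0065625)^−180) = $245.78.
Monthly savings = $562.20 − $245.78 = $316.42.
Break-even = $750.00 / $316.42 = 2.37 → 3 months.

3 months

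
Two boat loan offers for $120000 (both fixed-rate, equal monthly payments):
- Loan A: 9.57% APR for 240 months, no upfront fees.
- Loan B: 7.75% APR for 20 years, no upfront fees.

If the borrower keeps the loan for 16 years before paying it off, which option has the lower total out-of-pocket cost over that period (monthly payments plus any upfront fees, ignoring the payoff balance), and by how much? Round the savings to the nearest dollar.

Loan A: monthly rate = 9.57%/12 = 0.0079750; payment = 120,000 × 0.0079750 / (1 − (1+0.0079750)^−240) = $1,124.05.
Loan B: at 7.75% the monthly rate is 0.0064583, so the payment is 120,000 × 0.0064583 / (1 − 1.0064583^−240) = $985.14.
Over 192 months: Loan A costs 192 × $1,124.05 = $215,817.60; Loan B costs 192 × $985.14 = $189,146.88.
Loan B is cheaper by $215,817.60 − $189,146.88 = $26,670.72.

Loan B by $26,671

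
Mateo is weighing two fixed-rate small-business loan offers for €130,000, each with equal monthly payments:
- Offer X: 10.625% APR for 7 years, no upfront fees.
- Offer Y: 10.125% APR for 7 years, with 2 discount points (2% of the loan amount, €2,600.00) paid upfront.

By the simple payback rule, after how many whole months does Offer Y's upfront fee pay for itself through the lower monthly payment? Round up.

Offer X: monthly rate = 10.625%/12 = 0.0088542; payment = 130,000 × 0.0088542 / (1 − (1+0.0088542)^−84) = €2,200.37.
Offer Y: monthly rate = 10.125%/12 = 0.0084375; payment = 130,000 × 0.0084375 / (1 − (1+0.0084375)^−84) = €2,166.56.
Monthly savings = €2,200.37 − €2,166.56 = €33.81.
Break-even = €2,600.00 / €33.81 = 76.90 → 77 months.

77 months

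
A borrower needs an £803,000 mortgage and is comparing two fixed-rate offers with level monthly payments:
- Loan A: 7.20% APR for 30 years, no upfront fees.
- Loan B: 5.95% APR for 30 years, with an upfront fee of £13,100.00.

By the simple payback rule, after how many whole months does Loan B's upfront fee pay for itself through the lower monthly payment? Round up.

Loan A: monthly rate = 7.2%/12 = 0.0060000; payment = 803,000 × 0.0060000 / (1 − (1+0.0060000)^−360) = £5,450.67.
Loan B: monthly rate = 5.95%/12 = 0.0049583; payment = 803,000 × 0.0049583 / (1 − (1+0.0049583)^−360) = £4,788.61.
Monthly savings = £5,450.67 − £4,788.61 = £662.06.
Break-even = £13,100.00 / £662.06 = 19.79 → 20 months.

20 months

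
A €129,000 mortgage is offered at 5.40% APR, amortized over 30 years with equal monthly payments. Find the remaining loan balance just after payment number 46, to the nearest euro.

With monthly rate i = 5.4%/12 = 0.0045000, the balance after k of n payments is P · [(1+i)^n − (1+i)^k] / [(1+i)^n − 1].
(1+0.0045000)^360 = 5.03476020 and (1+0.0045000)^46 = 1.22941155, so the balance is 129,000 × (5.03476020 − 1.22941155) / (5.03476020 − 1) = €121,665.22.

€121,665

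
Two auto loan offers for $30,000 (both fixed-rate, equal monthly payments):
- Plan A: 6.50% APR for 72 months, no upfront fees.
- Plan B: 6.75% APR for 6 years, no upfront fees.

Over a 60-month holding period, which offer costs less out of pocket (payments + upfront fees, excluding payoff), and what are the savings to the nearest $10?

Plan A by $210

Plan A: monthly rate = 6.5%/12 = 0.0054167; payment = 30,000 × 0.0054167 / (1 − (1+0.0054167)^−72) = $504.30.
Plan B: monthly rate = 6.75%/12 = 0.0056250; payment = 30,000 × 0.0056250 / (1 − (1+0.0056250)^−72) = $507.88.
Over 60 months: Plan A costs 60 × $504.30 = $30,258.00; Plan B costs 60 × $507.88 = $30,472.80.
Plan A is cheaper by $30,472.80 − $30,258.00 = $214.80.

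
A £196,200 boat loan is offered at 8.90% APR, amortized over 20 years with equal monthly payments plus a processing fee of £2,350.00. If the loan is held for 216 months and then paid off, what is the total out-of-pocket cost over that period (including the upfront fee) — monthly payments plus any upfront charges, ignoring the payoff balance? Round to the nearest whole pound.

£380,925

At 8.90% the monthly rate is 0.0074167, so the payment is 196,200 × 0.0074167 / (1 − 1.0074167^−240) = £1,752.66.
Total outlay = 216 × £1,752.66 + £2,350.00 = £380,924.56.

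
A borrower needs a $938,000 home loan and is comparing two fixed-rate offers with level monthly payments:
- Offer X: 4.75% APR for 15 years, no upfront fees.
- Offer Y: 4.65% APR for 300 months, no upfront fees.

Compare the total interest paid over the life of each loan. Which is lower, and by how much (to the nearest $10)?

Offer X: monthly rate = 4.75%/12 = 0.0039583; payment = 938,000 × 0.0039583 / (1 − (1+0.0039583)^−180) = $7,296.06.
Total interest on Offer X = 180 × $7,296.06 − $938,000 = $375,290.80.
Offer Y: at 4.65% the monthly rate is 0.0038750, so the payment is 938,000 × 0.0038750 / (1 − 1.0038750^−300) = $5,293.89.
Total interest on Offer Y = 300 × $5,293.89 − $938,000 = $650,167.00.
Offer X is lower by $274,876.20.

Offer X by $274,880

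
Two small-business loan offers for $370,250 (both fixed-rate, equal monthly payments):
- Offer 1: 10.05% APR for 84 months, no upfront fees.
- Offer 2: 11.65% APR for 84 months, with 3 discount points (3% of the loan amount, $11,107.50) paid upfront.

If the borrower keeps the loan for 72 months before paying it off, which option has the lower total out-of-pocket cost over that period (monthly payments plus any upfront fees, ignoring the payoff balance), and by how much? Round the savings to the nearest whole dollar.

Offer 1 by $33,476

Offer 1: at 10.05% the monthly rate is 0.0083750, so the payment is 370,250 × 0.0083750 / (1 − 1.0083750^−84) = $6,156.16.
Offer 2: monthly rate = 11.65%/12 = 0.0097083; payment = 370,250 × 0.0097083 / (1 − (1+0.0097083)^−84) = $6,466.83.
Over 72 months: Offer 1 costs 72 × $6,156.16 = $443,243.52; Offer 2 costs 72 × $6,466.83 + $11,107.50 = $476,719.26.
Offer 1 is cheaper by $476,719.26 − $443,243.52 = $33,475.74.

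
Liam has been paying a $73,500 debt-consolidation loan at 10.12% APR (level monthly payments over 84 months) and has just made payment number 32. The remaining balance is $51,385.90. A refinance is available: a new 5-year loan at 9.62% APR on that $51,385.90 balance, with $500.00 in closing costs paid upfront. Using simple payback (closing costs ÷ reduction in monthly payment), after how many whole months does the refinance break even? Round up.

4 months

Current payment = 73,500 × 10.12%/12 / (1 − (1+0.0084333)^−84) = $1,224.75.
Refinanced payment = 51,385.90 × 0.0080167 / (1 − (1+0.0080167)^−60) = $1,082.22.
Monthly savings = $1,224.75 − $1,082.22 = $142.53.
Break-even = $500.00 / $142.53 = 3.51 → 4 months.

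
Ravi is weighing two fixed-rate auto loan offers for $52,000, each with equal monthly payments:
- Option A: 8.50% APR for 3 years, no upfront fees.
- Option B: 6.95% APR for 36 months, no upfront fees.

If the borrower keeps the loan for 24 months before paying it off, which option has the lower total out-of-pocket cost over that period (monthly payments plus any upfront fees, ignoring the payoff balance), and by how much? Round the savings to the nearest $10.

Option B by $890

Option A: at 8.50% the monthly rate is 0.0070833, so the payment is 52,000 × 0.0070833 / (1 − 1.0070833^−36) = $1,641.51.
Option B: at 6.95% the monthly rate is 0.0057917, so the payment is 52,000 × 0.0057917 / (1 − 1.0057917^−36) = $1,604.42.
Over 24 months: Option A costs 24 × $1,641.51 = $39,396.24; Option B costs 24 × $1,604.42 = $38,506.08.
Option B is cheaper by $39,396.24 − $38,506.08 = $890.16.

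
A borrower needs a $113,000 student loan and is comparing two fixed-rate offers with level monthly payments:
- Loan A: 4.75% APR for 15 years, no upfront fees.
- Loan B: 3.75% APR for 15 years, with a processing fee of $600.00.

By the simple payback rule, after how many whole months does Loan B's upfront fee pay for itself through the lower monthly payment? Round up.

Loan A: at 4.75% the monthly rate is 0.0039583, so the payment is 113,000 × 0.0039583 / (1 − 1.0039583^−180) = $878.95.
Loan B: monthly rate = 3.75%/12 = 0.0031250; payment = 113,000 × 0.0031250 / (1 − (1+0.0031250)^−180) = $821.76.
Monthly savings = $878.95 − $821.76 = $57.19.
Break-even = $600.00 / $57.19 = 10.49 → 11 months.

11 months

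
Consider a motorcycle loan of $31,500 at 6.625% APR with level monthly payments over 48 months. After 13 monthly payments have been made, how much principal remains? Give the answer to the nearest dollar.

$23,773

With monthly rate i = 6.625%/12 = 0.0055208, the balance after k of n payments is P · [(1+i)^n − (1+i)^k] / [(1+i)^n − 1].
(1+0.0055208)^48 = 1.30248134 and (1+0.0055208)^13 = 1.07419704, so the balance is 31,500 × (1.30248134 − 1.07419704) / (1.30248134 − 1) = $23,773.22.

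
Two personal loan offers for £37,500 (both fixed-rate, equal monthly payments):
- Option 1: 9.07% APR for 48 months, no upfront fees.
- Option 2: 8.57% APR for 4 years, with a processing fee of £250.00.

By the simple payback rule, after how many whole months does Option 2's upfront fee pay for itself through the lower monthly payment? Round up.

29 months

Option 1: monthly rate = 9.07%/12 = 0.0075583; payment = 37,500 × 0.0075583 / (1 − (1+0.0075583)^−48) = £934.44.
Option 2: monthly rate = 8.57%/12 = 0.0071417; payment = 37,500 × 0.0071417 / (1 − (1+0.0071417)^−48) = £925.55.
Monthly savings = £934.44 − £925.55 = £8.89.
Break-even = £250.00 / £8.89 = 28.12 → 29 months.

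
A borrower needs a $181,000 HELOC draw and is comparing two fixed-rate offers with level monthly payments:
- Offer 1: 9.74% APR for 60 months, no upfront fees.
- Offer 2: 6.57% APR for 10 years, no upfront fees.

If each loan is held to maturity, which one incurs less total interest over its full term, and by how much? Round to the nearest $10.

Offer 1: monthly rate = 9.74%/12 = 0.0081167; payment = 181,000 × 0.0081167 / (1 − (1+0.0081167)^−60) = $3,822.60.
Total interest on Offer 1 = 60 × $3,822.60 − $181,000 = $48,356.00.
Offer 2: monthly rate = 6.57%/12 = 0.0054750; payment = 181,000 × 0.0054750 / (1 − (1+0.0054750)^−120) = $2,061.67.
Total interest on Offer 2 = 120 × $2,061.67 − $181,000 = $66,400.40.
Offer 1 is lower by $18,044.40.

Offer 1 by $18,040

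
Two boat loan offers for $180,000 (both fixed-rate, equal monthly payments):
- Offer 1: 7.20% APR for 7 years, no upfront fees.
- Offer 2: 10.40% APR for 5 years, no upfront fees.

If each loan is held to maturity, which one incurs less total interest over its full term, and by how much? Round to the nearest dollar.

Offer 1 by $1,917

Offer 1: at 7.20% the monthly rate is 0.0060000, so the payment is 180,000 × 0.0060000 / (1 − 1.0060000^−84) = $2,734.31.
Total interest on Offer 1 = 84 × $2,734.31 − $180,000 = $49,682.04.
Offer 2: monthly rate = 10.4%/12 = 0.0086667; payment = 180,000 × 0.0086667 / (1 − (1+0.0086667)^−60) = $3,859.99.
Total interest on Offer 2 = 60 × $3,859.99 − $180,000 = $51,599.40.
Offer 1 is lower by $1,917.36.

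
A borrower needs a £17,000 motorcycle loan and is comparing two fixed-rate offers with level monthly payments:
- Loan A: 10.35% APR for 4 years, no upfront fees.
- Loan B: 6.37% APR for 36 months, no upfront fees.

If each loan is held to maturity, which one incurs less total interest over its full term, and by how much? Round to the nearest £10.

Loan B by £2,110

Loan A: monthly rate = 10.35%/12 = 0.0086250; payment = 17,000 × 0.0086250 / (1 − (1+0.0086250)^−48) = £434.03.
Total interest on Loan A = 48 × £434.03 − £17,000 = £3,833.44.
Loan B: monthly rate = 6.37%/12 = 0.0053083; payment = 17,000 × 0.0053083 / (1 − (1+0.0053083)^−36) = £520.03.
Total interest on Loan B = 36 × £520.03 − £17,000 = £1,721.08.
Loan B is lower by £2,112.36.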